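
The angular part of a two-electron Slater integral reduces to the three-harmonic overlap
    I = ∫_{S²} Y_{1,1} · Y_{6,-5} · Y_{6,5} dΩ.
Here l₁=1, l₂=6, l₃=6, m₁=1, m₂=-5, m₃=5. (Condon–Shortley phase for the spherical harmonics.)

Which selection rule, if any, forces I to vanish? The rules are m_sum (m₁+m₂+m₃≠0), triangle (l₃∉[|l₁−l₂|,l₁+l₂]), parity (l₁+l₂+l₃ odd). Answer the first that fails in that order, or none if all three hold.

m₁+m₂+m₃ = 1 − 5 + 5 = 1  ✗
triangle: |1−6|=5 ≤ l₃=6 ≤ 1+6=7
parity: l₁+l₂+l₃ = 13 is odd

m_sum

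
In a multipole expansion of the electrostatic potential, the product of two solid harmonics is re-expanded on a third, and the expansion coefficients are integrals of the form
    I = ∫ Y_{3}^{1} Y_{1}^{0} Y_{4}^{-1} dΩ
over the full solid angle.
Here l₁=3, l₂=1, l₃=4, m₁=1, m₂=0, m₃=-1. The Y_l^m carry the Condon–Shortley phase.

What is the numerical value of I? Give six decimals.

Checks pass: Σm=0; 8 even; l₃=4∈[2,4].
(2·3+1)(2·1+1)(2·4+1) = 189
Δ: 0! 6! 2! / 9! → 1/252
sum: t=0:+1/36 = 1/36
3j²(3 1 4; 0 0 0) = Δ·Π!·Σ² = 4/63  (sign +1)
sum: t=0:+1/48 = 1/48
3j²(3 1 4; 1 0 -1) = Δ·Π!·Σ² = 5/84  (sign -1)
combine: 4πI² = 189·4/63·5/84 = 5/7
take √, sign -1: I = -0.23841361

-0.238414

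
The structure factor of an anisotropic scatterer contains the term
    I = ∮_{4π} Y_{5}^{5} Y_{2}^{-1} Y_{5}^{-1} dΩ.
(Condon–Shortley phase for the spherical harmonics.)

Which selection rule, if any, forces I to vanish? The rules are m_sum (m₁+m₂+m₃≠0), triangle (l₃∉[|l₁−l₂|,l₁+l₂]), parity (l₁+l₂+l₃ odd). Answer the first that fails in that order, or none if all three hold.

m_sum

Σmᵢ = 3  ✗
l₃∈[|l₁−l₂|,l₁+l₂]=[3,7], have l₃=5
Σlᵢ = 12 ⇒ even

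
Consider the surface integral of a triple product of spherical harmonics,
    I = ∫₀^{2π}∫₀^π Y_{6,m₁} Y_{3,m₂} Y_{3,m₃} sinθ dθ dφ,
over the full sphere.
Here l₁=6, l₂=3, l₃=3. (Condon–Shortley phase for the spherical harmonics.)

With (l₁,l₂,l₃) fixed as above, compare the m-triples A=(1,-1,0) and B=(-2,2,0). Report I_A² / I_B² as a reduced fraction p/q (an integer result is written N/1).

Same 6,3,3: normalisation and zero-m 3j drop out of the ratio.
A: Δ: 6! 6! 0! / 13! → 1/12012; sum: t=2:+1/1728 = 1/1728; 3j²(6 3 3; 1 -1 0) = Δ·Π!·Σ² = 25/858  (sign -1)
B: Δ: 6! 6! 0! / 13! → 1/12012; sum: t=5:−1/4320 = -1/4320; 3j²(6 3 3; -2 2 0) = Δ·Π!·Σ² = 8/429  (sign +1)
I_A²/I_B² = (25/858)/(8/429) = 25/16

25/16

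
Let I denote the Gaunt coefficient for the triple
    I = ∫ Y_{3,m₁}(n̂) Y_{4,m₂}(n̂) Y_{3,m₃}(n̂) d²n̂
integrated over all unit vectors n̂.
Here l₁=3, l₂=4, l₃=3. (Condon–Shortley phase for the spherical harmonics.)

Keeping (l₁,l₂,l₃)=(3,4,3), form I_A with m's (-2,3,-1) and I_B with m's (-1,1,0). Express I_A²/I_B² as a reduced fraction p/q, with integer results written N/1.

14/15

l's match ⇒ only the (l;m) 3-j factors differ between A and B.
A: triangle coeff Δ(3,4,3) = 1/34650; Σ_t [3,4]: t=3:−1/288 t=4:+1/144 = 1/288; (3j)²=1/99 [(3 4 3; -2 3 -1)], sign=+1
B: triangle coeff Δ(3,4,3) = 1/34650; Σ_t [2,4]: t=2:+1/48 t=3:−1/24 t=4:+1/288 = -5/288; (3j)²=5/462 [(3 4 3; -1 1 0)], sign=+1
I_A²/I_B² = (1/99)/(5/462) = 14/15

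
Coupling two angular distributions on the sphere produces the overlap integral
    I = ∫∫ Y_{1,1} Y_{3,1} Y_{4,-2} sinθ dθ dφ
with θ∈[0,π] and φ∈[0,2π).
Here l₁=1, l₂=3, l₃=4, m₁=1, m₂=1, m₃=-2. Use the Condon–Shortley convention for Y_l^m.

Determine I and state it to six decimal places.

Checks pass: Σm=0; 8 even; l₃=4∈[2,4].
(2·1+1)(2·3+1)(2·4+1) = 189
Δ: 0! 2! 6! / 9! → 1/252
sum: t=0:+1/36 = 1/36
3j²(1 3 4; 0 0 0) = Δ·Π!·Σ² = 4/63  (sign +1)
sum: t=0:+1/96 = 1/96
3j²(1 3 4; 1 1 -2) = Δ·Π!·Σ² = 5/84  (sign +1)
combine: 4πI² = 189·4/63·5/84 = 5/7
take √, sign +1: I = 0.23841361

0.238414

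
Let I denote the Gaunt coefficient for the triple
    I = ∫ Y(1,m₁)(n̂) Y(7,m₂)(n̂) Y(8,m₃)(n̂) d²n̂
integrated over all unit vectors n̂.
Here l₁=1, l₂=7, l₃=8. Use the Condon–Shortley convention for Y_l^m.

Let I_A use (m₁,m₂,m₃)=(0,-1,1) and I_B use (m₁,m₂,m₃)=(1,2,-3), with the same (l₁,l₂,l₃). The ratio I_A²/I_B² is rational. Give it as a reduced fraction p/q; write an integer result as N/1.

63/55

Same 1,7,8: normalisation and zero-m 3j drop out of the ratio.
A: Δ: 0! 2! 14! / 17! → 1/2040; sum: t=0:+1/29030400 = 1/29030400; 3j²(1 7 8; 0 -1 1) = Δ·Π!·Σ² = 21/680  (sign -1)
B: Δ: 0! 2! 14! / 17! → 1/2040; sum: t=0:+1/87091200 = 1/87091200; 3j²(1 7 8; 1 2 -3) = Δ·Π!·Σ² = 11/408  (sign -1)
I_A²/I_B² = (21/680)/(11/408) = 63/55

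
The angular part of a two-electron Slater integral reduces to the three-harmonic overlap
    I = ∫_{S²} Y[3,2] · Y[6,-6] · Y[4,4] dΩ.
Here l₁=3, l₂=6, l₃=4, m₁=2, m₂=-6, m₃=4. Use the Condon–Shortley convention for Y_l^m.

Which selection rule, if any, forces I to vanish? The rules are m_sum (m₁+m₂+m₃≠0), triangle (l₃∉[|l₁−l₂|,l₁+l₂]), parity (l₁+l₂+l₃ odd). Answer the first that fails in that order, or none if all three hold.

parity

m₁+m₂+m₃ = 2 − 6 + 4 = 0  ✓
triangle: |3−6|=3 ≤ l₃=4 ≤ 3+6=9  ✓
parity: l₁+l₂+l₃ = 13 is odd  ✗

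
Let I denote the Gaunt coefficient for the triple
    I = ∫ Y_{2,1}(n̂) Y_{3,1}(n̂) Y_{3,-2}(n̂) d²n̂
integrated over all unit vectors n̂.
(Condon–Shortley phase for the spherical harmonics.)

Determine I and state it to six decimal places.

Rules hold: Σm=0, L=8 even, 1≤3≤5.
N = 5·7·7 = 245
Δ = 2!·2!·4!/9! = 1/3780
Racah Σ t=0..2: t=0:+1/24 t=1:−1/4 t=2:+1/24 = -1/6
⇒ 3j(2 3 3; 0 0 0)² = 4/105, sgn +1
Racah Σ t=0..1: t=0:+1/48 t=1:−1/12 = -1/16
⇒ 3j(2 3 3; 1 1 -2)² = 1/28, sgn +1
4πI² = N·(3j₀)²·(3jₘ)² = 1/3
I = +1·√(0.333333/4π) = 0.16286750

0.162868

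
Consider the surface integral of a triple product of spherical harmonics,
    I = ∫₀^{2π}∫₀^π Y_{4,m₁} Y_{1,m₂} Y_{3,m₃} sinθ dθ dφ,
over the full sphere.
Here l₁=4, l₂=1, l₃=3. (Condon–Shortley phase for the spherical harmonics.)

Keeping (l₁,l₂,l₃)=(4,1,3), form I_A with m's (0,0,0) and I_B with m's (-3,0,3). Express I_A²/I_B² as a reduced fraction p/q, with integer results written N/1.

l's match ⇒ only the (l;m) 3-j factors differ between A and B.
A: triangle coeff Δ(4,1,3) = 1/252; Σ_t [1,1]: t=1:−1/36 = -1/36; (3j)²=4/63 [(4 1 3; 0 0 0)], sign=+1
B: triangle coeff Δ(4,1,3) = 1/252; Σ_t [1,1]: t=1:−1/720 = -1/720; (3j)²=1/36 [(4 1 3; -3 0 3)], sign=-1
I_A²/I_B² = (4/63)/(1/36) = 16/7

16/7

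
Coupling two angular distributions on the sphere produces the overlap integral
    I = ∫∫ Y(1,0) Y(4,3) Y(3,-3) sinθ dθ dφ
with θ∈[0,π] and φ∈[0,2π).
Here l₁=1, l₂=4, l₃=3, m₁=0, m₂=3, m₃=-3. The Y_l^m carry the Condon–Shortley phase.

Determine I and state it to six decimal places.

-0.162868

m-sum 0 ✓  L=8 even ✓  3≤3≤5 ✓
Π(2lᵢ+1) = 3×9×7 = 189
triangle coeff Δ(1,4,3) = 1/252
Σ_t [1,1]: t=1:−1/36 = -1/36
(3j)²=4/63 [(1 4 3; 0 0 0)], sign=+1
Σ_t [1,1]: t=1:−1/720 = -1/720
(3j)²=1/36 [(1 4 3; 0 3 -3)], sign=-1
⇒ 4πI² = 1/3
I = (-1)√(1/3/(4π)) = -0.16286750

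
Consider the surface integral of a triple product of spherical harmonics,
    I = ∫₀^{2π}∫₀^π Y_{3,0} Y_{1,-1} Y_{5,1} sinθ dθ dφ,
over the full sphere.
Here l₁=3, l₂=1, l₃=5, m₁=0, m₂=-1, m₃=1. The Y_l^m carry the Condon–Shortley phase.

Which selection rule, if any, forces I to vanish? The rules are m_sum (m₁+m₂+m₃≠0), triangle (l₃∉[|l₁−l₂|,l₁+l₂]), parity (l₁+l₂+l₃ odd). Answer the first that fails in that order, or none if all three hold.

azimuthal sum: 0 − 1 + 1 = 0  ✓
2 ≤ 5 ≤ 4 (triangle on l)  ✗
L = 3 + 1 + 5 = 9 (odd)

triangle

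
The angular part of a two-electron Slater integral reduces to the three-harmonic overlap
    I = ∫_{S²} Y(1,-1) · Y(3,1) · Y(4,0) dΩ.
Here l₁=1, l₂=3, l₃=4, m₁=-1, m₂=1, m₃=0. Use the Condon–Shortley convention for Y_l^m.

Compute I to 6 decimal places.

0.150786

Rules hold: Σm=0, L=8 even, 2≤4≤4.
N = 3·7·9 = 189
Δ = 0!·2!·6!/9! = 1/252
Racah Σ t=0..0: t=0:+1/36 = 1/36
⇒ 3j(1 3 4; 0 0 0)² = 4/63, sgn +1
Racah Σ t=0..0: t=0:+1/96 = 1/96
⇒ 3j(1 3 4; -1 1 0)² = 1/42, sgn +1
4πI² = N·(3j₀)²·(3jₘ)² = 2/7
I = +1·√(0.285714/4π) = 0.15078601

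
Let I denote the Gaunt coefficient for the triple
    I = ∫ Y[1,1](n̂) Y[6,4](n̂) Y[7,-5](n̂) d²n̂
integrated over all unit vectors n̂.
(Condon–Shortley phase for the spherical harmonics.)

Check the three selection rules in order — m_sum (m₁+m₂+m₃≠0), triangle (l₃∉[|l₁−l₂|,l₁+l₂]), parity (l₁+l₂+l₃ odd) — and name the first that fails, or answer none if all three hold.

m₁+m₂+m₃ = 1 + 4 − 5 = 0  ✓
triangle: |1−6|=5 ≤ l₃=7 ≤ 1+6=7  ✓
parity: l₁+l₂+l₃ = 14 is even  ✓

none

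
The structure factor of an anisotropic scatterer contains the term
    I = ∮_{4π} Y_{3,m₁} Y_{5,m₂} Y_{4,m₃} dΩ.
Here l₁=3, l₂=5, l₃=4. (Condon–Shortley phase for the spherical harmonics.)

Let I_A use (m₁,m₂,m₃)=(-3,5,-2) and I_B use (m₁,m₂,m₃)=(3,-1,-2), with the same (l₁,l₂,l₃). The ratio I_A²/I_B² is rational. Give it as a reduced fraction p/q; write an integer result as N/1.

14/15

Shared (l₁,l₂,l₃)=(3,5,4): N and (l;000)² cancel in I_A²/I_B².
A: Δ = 4!·2!·6!/13! = 1/180180; Racah Σ t=4..4: t=4:+1/34560 = 1/34560; ⇒ 3j(3 5 4; -3 5 -2)² = 5/286, sgn +1
B: Δ = 4!·2!·6!/13! = 1/180180; Racah Σ t=0..0: t=0:+1/2304 = 1/2304; ⇒ 3j(3 5 4; 3 -1 -2)² = 75/4004, sgn +1
I_A²/I_B² = (5/286)/(75/4004) = 14/15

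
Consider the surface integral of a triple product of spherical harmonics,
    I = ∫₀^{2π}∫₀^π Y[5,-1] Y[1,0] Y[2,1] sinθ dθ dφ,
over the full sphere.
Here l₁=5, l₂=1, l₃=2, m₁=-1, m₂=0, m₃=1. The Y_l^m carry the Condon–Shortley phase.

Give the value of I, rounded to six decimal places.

0.000000

l₃=2 ∉ [4,6] — triangle fails ⇒ I = 0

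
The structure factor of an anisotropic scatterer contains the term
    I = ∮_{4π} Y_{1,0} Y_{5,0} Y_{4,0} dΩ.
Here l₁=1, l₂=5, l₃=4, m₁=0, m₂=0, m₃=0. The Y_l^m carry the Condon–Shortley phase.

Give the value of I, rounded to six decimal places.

0.245532

Checks pass: Σm=0; 10 even; l₃=4∈[4,6].
(2·1+1)(2·5+1)(2·4+1) = 297
Δ: 2! 0! 8! / 11! → 1/495
sum: t=1:−1/576 = -1/576
3j²(1 5 4; 0 0 0) = Δ·Π!·Σ² = 5/99  (sign -1)
(m-triple is (0,0,0) — same symbol as above.)
combine: 4πI² = 297·5/99·5/99 = 25/33
take √, sign +1: I = 0.24553200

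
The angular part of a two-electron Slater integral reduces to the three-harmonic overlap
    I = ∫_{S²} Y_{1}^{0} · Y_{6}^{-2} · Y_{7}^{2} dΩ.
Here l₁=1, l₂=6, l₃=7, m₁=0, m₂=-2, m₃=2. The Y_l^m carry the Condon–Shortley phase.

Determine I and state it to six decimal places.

0.234717

Checks pass: Σm=0; 14 even; l₃=7∈[5,7].
(2·1+1)(2·6+1)(2·7+1) = 585
Δ: 0! 2! 12! / 15! → 1/1365
sum: t=0:+1/518400 = 1/518400
3j²(1 6 7; 0 0 0) = Δ·Π!·Σ² = 7/195  (sign -1)
sum: t=0:+1/967680 = 1/967680
3j²(1 6 7; 0 -2 2) = Δ·Π!·Σ² = 3/91  (sign -1)
combine: 4πI² = 585·7/195·3/91 = 9/13
take √, sign +1: I = 0.23471705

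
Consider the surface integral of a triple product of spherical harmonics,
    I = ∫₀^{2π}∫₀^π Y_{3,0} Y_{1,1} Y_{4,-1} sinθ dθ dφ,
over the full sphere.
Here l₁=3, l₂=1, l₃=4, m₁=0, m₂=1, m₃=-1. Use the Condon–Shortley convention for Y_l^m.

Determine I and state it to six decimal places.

Checks pass: Σm=0; 8 even; l₃=4∈[2,4].
(2·3+1)(2·1+1)(2·4+1) = 189
Δ: 0! 6! 2! / 9! → 1/252
sum: t=0:+1/36 = 1/36
3j²(3 1 4; 0 0 0) = Δ·Π!·Σ² = 4/63  (sign +1)
sum: t=0:+1/72 = 1/72
3j²(3 1 4; 0 1 -1) = Δ·Π!·Σ² = 5/126  (sign -1)
combine: 4πI² = 189·4/63·5/126 = 10/21
take √, sign -1: I = -0.19466390

-0.194664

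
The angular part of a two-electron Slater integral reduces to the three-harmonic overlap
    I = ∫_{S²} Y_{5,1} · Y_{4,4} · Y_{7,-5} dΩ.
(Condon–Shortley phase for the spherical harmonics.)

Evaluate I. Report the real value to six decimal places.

0.195759

Rules hold: Σm=0, L=16 even, 1≤7≤9.
N = 11·9·15 = 1485
Δ = 2!·8!·6!/17! = 1/6126120
Racah Σ t=0..2: t=0:+1/69120 t=1:−1/20736 t=2:+1/69120 = -1/51840
⇒ 3j(5 4 7; 0 0 0)² = 280/21879, sgn +1
Racah Σ t=2..2: t=2:+1/2073600 = 1/2073600
⇒ 3j(5 4 7; 1 4 -5)² = 28/1105, sgn +1
4πI² = N·(3j₀)²·(3jₘ)² = 23520/48841
I = +1·√(0.481563/4π) = 0.19575887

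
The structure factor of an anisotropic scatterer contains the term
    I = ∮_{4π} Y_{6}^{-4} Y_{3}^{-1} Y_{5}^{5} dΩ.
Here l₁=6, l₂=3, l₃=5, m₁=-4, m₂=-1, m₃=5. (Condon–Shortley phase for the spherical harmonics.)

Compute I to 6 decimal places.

m-sum 0 ✓  L=14 even ✓  3≤5≤9 ✓
Π(2lᵢ+1) = 13×7×11 = 1001
triangle coeff Δ(6,3,5) = 1/675675
Σ_t [1,3]: t=1:−1/8640 t=2:+1/2304 t=3:−1/8640 = 7/34560
(3j)²=7/429 [(6 3 5; 0 0 0)], sign=-1
Σ_t [2,2]: t=2:+1/322560 = 1/322560
(3j)²=18/1001 [(6 3 5; -4 -1 5)], sign=+1
⇒ 4πI² = 42/143
I = (-1)√(42/143/(4π)) = -0.15288036

-0.152880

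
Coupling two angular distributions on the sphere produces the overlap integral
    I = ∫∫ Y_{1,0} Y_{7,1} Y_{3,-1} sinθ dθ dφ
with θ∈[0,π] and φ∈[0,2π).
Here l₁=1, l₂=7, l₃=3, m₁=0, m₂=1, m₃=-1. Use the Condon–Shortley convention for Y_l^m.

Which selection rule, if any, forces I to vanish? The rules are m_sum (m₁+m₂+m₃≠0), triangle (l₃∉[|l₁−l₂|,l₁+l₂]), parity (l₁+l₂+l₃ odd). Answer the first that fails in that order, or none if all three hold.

azimuthal sum: 0 + 1 − 1 = 0  ✓
6 ≤ 3 ≤ 8 (triangle on l)  ✗
L = 1 + 7 + 3 = 11 (odd)

triangle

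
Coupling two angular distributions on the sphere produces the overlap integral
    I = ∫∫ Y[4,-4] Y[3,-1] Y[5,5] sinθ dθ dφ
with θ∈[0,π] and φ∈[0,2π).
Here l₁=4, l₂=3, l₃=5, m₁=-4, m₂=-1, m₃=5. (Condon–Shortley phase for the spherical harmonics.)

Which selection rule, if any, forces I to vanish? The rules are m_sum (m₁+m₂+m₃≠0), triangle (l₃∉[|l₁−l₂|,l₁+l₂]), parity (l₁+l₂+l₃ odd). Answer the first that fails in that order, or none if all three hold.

none

m₁+m₂+m₃ = -4 − 1 + 5 = 0  ✓
triangle: |4−3|=1 ≤ l₃=5 ≤ 4+3=7  ✓
parity: l₁+l₂+l₃ = 12 is even  ✓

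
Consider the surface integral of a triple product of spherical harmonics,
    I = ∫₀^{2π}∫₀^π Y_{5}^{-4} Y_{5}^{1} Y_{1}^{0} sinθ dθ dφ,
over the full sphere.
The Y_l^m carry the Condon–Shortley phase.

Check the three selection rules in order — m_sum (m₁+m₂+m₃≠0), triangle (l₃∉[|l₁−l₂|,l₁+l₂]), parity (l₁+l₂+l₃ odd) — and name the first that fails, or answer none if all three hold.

m₁+m₂+m₃ = -4 + 1 + 0 = -3  ✗
triangle: |5−5|=0 ≤ l₃=1 ≤ 5+5=10
parity: l₁+l₂+l₃ = 11 is odd

m_sum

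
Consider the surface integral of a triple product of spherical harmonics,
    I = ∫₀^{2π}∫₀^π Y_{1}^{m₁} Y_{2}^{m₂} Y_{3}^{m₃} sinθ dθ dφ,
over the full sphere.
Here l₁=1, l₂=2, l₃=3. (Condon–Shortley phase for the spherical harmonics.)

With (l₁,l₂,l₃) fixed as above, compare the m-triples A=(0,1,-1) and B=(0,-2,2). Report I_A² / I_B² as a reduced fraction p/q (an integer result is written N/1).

8/5

Same 1,2,3: normalisation and zero-m 3j drop out of the ratio.
A: Δ: 0! 2! 4! / 7! → 1/105; sum: t=0:+1/6 = 1/6; 3j²(1 2 3; 0 1 -1) = Δ·Π!·Σ² = 8/105  (sign +1)
B: Δ: 0! 2! 4! / 7! → 1/105; sum: t=0:+1/24 = 1/24; 3j²(1 2 3; 0 -2 2) = Δ·Π!·Σ² = 1/21  (sign -1)
I_A²/I_B² = (8/105)/(1/21) = 8/5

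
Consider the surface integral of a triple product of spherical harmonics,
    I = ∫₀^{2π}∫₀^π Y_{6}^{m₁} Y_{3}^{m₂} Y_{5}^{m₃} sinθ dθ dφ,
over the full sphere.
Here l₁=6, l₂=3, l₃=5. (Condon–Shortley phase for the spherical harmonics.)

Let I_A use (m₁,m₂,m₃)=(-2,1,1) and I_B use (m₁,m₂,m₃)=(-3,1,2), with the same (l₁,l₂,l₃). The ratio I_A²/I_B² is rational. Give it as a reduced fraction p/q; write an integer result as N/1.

l's match ⇒ only the (l;m) 3-j factors differ between A and B.
A: triangle coeff Δ(6,3,5) = 1/675675; Σ_t [2,4]: t=2:+1/11520 t=3:−1/4320 t=4:+1/27648 = -1/9216; (3j)²=2/143 [(6 3 5; -2 1 1)], sign=-1
B: triangle coeff Δ(6,3,5) = 1/675675; Σ_t [2,4]: t=2:+1/40320 t=3:−1/8640 t=4:+1/34560 = -1/16128; (3j)²=18/1001 [(6 3 5; -3 1 2)], sign=+1
I_A²/I_B² = (2/143)/(18/1001) = 7/9

7/9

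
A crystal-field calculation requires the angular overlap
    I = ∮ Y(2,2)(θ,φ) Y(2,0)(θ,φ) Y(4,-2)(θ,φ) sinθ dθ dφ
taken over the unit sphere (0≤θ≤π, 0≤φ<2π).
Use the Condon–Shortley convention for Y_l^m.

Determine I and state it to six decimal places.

Rules hold: Σm=0, L=8 even, 0≤4≤4.
N = 5·5·9 = 225
Δ = 0!·4!·4!/9! = 1/630
Racah Σ t=0..0: t=0:+1/16 = 1/16
⇒ 3j(2 2 4; 0 0 0)² = 2/35, sgn +1
Racah Σ t=0..0: t=0:+1/96 = 1/96
⇒ 3j(2 2 4; 2 0 -2)² = 1/42, sgn +1
4πI² = N·(3j₀)²·(3jₘ)² = 15/49
I = +1·√(0.306122/4π) = 0.15607835

0.156078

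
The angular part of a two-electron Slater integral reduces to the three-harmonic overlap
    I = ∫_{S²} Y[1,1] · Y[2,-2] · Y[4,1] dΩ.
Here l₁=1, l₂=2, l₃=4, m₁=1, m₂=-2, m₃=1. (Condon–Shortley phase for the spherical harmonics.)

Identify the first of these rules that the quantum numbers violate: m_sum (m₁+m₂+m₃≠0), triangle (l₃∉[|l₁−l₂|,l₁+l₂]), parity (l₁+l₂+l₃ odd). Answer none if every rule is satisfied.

azimuthal sum: 1 − 2 + 1 = 0  ✓
1 ≤ 4 ≤ 3 (triangle on l)  ✗
L = 1 + 2 + 4 = 7 (odd)

triangle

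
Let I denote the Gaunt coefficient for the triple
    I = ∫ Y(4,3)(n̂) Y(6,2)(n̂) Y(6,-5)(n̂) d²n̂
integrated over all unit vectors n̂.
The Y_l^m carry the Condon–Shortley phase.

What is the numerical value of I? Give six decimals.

0.160494

Checks pass: Σm=0; 16 even; l₃=6∈[2,10].
(2·4+1)(2·6+1)(2·6+1) = 1521
Δ: 4! 4! 8! / 17! → 1/15315300
sum: t=0:+1/829440 t=1:−1/25920 t=2:+1/9216 t=3:−1/25920 t=4:+1/829440 = 7/207360
3j²(4 6 6; 0 0 0) = Δ·Π!·Σ² = 28/2431  (sign +1)
sum: t=0:+1/5806080 t=1:−1/725760 = -1/829440
3j²(4 6 6; 3 2 -5) = Δ·Π!·Σ² = 49/2652  (sign +1)
combine: 4πI² = 1521·28/2431·49/2652 = 1029/3179
take √, sign +1: I = 0.16049352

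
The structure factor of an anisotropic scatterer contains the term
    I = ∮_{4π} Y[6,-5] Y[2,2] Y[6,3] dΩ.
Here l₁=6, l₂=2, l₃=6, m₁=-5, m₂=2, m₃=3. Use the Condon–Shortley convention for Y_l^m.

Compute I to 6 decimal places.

0.120286

Checks pass: Σm=0; 14 even; l₃=6∈[4,8].
(2·6+1)(2·2+1)(2·6+1) = 845
Δ: 2! 10! 2! / 15! → 1/90090
sum: t=0:+1/69120 t=1:−1/14400 t=2:+1/69120 = -7/172800
3j²(6 2 6; 0 0 0) = Δ·Π!·Σ² = 14/715  (sign -1)
sum: t=2:+1/1451520 = 1/1451520
3j²(6 2 6; -5 2 3) = Δ·Π!·Σ² = 1/91  (sign -1)
combine: 4πI² = 845·14/715·1/91 = 2/11
take √, sign +1: I = 0.12028562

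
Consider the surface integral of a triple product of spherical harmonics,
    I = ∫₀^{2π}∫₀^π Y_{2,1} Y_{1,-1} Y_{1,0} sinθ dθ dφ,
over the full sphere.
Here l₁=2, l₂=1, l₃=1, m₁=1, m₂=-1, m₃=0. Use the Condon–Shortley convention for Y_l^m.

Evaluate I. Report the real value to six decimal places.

Checks pass: Σm=0; 4 even; l₃=1∈[1,3].
(2·2+1)(2·1+1)(2·1+1) = 45
Δ: 2! 2! 0! / 5! → 1/30
sum: t=1:−1/1 = -1/1
3j²(2 1 1; 0 0 0) = Δ·Π!·Σ² = 2/15  (sign +1)
sum: t=0:+1/2 = 1/2
3j²(2 1 1; 1 -1 0) = Δ·Π!·Σ² = 1/10  (sign -1)
combine: 4πI² = 45·2/15·1/10 = 3/5
take √, sign -1: I = -0.21850969

-0.218510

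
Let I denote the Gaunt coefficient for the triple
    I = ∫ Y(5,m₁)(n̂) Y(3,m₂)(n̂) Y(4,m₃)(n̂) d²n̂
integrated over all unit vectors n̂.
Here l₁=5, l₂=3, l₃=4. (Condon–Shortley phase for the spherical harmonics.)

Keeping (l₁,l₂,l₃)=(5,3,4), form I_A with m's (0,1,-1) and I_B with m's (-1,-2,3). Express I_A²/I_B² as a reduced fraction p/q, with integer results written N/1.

Same 5,3,4: normalisation and zero-m 3j drop out of the ratio.
A: Δ: 4! 6! 2! / 13! → 1/180180; sum: t=2:+1/288 t=3:−1/288 t=4:+1/5760 = 1/5760; 3j²(5 3 4; 0 1 -1) = Δ·Π!·Σ² = 1/12012  (sign -1)
B: Δ: 4! 6! 2! / 13! → 1/180180; sum: t=0:+1/17280 t=1:−1/1440 = -11/17280; 3j²(5 3 4; -1 -2 3) = Δ·Π!·Σ² = 11/468  (sign +1)
I_A²/I_B² = (1/12012)/(11/468) = 3/847

3/847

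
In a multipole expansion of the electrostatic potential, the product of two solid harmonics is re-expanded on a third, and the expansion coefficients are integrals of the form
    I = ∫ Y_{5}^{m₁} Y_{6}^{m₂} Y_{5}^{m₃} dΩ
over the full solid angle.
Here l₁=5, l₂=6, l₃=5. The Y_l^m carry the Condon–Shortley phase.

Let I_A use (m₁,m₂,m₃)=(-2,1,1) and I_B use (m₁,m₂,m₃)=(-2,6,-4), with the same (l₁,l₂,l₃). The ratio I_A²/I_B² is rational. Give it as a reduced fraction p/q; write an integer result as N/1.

128/231

Shared (l₁,l₂,l₃)=(5,6,5): N and (l;000)² cancel in I_A²/I_B².
A: Δ = 6!·4!·6!/17! = 1/28588560; Racah Σ t=3..6: t=3:−1/41472 t=4:+1/10368 t=5:−1/23040 t=6:+1/518400 = 1/32400; ⇒ 3j(5 6 5; -2 1 1)² = 128/12155, sgn +1
B: Δ = 6!·4!·6!/17! = 1/28588560; Racah Σ t=6..6: t=6:+1/3110400 = 1/3110400; ⇒ 3j(5 6 5; -2 6 -4)² = 21/1105, sgn -1
I_A²/I_B² = (128/12155)/(21/1105) = 128/231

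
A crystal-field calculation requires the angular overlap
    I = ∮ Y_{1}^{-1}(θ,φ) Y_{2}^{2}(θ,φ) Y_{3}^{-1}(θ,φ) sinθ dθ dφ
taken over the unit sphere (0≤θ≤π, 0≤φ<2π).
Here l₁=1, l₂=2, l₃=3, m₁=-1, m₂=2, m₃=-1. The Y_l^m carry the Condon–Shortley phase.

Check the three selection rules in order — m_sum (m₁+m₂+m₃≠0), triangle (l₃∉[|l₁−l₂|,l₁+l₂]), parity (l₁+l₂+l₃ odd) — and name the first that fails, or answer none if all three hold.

Σmᵢ = 0  ✓
l₃∈[|l₁−l₂|,l₁+l₂]=[1,3], have l₃=3  ✓
Σlᵢ = 6 ⇒ even  ✓

none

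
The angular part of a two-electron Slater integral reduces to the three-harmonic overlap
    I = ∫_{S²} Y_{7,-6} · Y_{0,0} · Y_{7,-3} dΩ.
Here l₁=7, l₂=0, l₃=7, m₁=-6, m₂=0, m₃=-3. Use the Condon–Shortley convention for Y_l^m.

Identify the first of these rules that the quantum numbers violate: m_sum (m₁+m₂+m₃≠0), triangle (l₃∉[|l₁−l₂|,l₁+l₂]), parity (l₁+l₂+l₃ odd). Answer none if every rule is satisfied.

azimuthal sum: -6 + 0 − 3 = -9  ✗
7 ≤ 7 ≤ 7 (triangle on l)
L = 7 + 0 + 7 = 14 (even)

m_sum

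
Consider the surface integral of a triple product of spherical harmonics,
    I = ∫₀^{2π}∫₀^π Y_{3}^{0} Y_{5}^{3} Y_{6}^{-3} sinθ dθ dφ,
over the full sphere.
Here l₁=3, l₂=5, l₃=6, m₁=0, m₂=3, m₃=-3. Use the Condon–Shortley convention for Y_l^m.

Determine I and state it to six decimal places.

Checks pass: Σm=0; 14 even; l₃=6∈[2,8].
(2·3+1)(2·5+1)(2·6+1) = 1001
Δ: 2! 4! 8! / 15! → 1/675675
sum: t=0:+1/8640 t=1:−1/2304 t=2:+1/8640 = -7/34560
3j²(3 5 6; 0 0 0) = Δ·Π!·Σ² = 7/429  (sign -1)
sum: t=0:+1/483840 t=1:−1/20160 t=2:+1/17280 = 1/96768
3j²(3 5 6; 0 3 -3) = Δ·Π!·Σ² = 1/1001  (sign -1)
combine: 4πI² = 1001·7/429·1/1001 = 7/429
take √, sign +1: I = 0.03603425

0.036034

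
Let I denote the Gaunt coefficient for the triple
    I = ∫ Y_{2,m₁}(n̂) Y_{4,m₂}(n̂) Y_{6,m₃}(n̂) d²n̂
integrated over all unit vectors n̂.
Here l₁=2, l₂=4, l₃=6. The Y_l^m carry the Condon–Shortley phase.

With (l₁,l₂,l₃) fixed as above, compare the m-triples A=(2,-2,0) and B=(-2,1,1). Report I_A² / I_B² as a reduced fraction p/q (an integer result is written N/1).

Same 2,4,6: normalisation and zero-m 3j drop out of the ratio.
A: Δ: 0! 4! 8! / 13! → 1/6435; sum: t=0:+1/34560 = 1/34560; 3j²(2 4 6; 2 -2 0) = Δ·Π!·Σ² = 1/429  (sign +1)
B: Δ: 0! 4! 8! / 13! → 1/6435; sum: t=0:+1/17280 = 1/17280; 3j²(2 4 6; -2 1 1) = Δ·Π!·Σ² = 7/1287  (sign -1)
I_A²/I_B² = (1/429)/(7/1287) = 3/7

3/7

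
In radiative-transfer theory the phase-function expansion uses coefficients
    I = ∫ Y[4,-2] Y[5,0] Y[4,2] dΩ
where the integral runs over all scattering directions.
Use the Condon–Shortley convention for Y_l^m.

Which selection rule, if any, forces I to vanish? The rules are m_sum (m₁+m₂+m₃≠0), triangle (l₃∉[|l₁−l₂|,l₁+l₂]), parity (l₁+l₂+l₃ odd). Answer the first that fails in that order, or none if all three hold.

m₁+m₂+m₃ = -2 + 0 + 2 = 0  ✓
triangle: |4−5|=1 ≤ l₃=4 ≤ 4+5=9  ✓
parity: l₁+l₂+l₃ = 13 is odd  ✗

parity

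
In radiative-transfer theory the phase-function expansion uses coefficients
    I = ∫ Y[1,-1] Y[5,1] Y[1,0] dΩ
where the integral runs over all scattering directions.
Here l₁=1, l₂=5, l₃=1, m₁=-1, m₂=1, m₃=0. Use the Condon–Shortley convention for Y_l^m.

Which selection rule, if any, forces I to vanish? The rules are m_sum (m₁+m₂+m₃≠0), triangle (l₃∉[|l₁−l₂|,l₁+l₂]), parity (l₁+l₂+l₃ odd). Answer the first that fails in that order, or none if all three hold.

m₁+m₂+m₃ = -1 + 1 + 0 = 0  ✓
triangle: |1−5|=4 ≤ l₃=1 ≤ 1+5=6  ✗
parity: l₁+l₂+l₃ = 7 is odd

triangle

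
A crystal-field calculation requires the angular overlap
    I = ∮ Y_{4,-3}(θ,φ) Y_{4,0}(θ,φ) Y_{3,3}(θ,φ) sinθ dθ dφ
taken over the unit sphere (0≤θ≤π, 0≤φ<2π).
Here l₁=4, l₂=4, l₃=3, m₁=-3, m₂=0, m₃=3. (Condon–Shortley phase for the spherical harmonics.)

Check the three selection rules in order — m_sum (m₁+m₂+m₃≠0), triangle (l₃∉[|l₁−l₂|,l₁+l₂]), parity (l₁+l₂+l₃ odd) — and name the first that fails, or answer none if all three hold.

m₁+m₂+m₃ = -3 + 0 + 3 = 0  ✓
triangle: |4−4|=0 ≤ l₃=3 ≤ 4+4=8  ✓
parity: l₁+l₂+l₃ = 11 is odd  ✗

parity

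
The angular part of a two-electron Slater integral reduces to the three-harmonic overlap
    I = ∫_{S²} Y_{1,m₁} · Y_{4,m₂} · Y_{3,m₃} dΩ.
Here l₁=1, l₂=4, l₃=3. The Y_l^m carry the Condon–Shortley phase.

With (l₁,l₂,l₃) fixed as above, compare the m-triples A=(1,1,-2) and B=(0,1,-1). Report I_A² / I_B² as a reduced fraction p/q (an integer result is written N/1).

l's match ⇒ only the (l;m) 3-j factors differ between A and B.
A: triangle coeff Δ(1,4,3) = 1/252; Σ_t [0,0]: t=0:+1/240 = 1/240; (3j)²=1/84 [(1 4 3; 1 1 -2)], sign=-1
B: triangle coeff Δ(1,4,3) = 1/252; Σ_t [1,1]: t=1:−1/48 = -1/48; (3j)²=5/84 [(1 4 3; 0 1 -1)], sign=-1
I_A²/I_B² = (1/84)/(5/84) = 1/5

1/5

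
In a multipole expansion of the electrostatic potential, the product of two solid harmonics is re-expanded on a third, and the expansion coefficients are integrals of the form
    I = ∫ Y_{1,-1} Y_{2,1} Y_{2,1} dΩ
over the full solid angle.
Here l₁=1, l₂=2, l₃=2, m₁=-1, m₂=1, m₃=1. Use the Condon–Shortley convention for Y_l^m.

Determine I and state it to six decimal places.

-1 + 1 + 1 = 1 ≠ 0: azimuthal integral kills it; I = 0

0.000000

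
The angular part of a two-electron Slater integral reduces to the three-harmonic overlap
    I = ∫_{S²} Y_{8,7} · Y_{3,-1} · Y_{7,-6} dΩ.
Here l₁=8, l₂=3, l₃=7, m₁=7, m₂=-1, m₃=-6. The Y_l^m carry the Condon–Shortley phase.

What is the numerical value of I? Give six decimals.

Rules hold: Σm=0, L=18 even, 5≤7≤11.
N = 17·7·15 = 1785
Δ = 4!·12!·2!/19! = 1/5290740
Racah Σ t=1..3: t=1:−1/7257600 t=2:+1/2073600 t=3:−1/7257600 = 1/4838400
⇒ 3j(8 3 7; 0 0 0)² = 252/20995, sgn -1
Racah Σ t=0..1: t=0:+1/1916006400 t=1:−1/2874009600 = 1/5748019200
⇒ 3j(8 3 7; 7 -1 -6)² = 13/5814, sgn -1
4πI² = N·(3j₀)²·(3jₘ)² = 294/6137
I = +1·√(0.0479061/4π) = 0.06174342

0.061743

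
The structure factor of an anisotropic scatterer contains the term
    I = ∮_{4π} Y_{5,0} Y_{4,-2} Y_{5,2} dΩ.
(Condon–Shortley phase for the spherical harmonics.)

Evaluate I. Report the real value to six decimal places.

-0.099440

Checks pass: Σm=0; 14 even; l₃=5∈[1,9].
(2·5+1)(2·4+1)(2·5+1) = 1089
Δ: 4! 6! 4! / 15! → 1/3153150
sum: t=0:+1/69120 t=1:−1/1728 t=2:+1/576 t=3:−1/1728 t=4:+1/69120 = 7/11520
3j²(5 4 5; 0 0 0) = Δ·Π!·Σ² = 2/143  (sign -1)
sum: t=0:+1/11520 t=1:−1/1728 t=2:+1/3456 = -7/34560
3j²(5 4 5; 0 -2 2) = Δ·Π!·Σ² = 7/858  (sign +1)
combine: 4πI² = 1089·2/143·7/858 = 21/169
take √, sign -1: I = -0.09944006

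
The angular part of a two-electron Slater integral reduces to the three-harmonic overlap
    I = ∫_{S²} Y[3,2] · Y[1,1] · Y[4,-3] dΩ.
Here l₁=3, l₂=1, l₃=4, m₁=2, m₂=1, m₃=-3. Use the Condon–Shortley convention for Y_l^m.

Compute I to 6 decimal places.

-0.282095

Checks pass: Σm=0; 8 even; l₃=4∈[2,4].
(2·3+1)(2·1+1)(2·4+1) = 189
Δ: 0! 6! 2! / 9! → 1/252
sum: t=0:+1/36 = 1/36
3j²(3 1 4; 0 0 0) = Δ·Π!·Σ² = 4/63  (sign +1)
sum: t=0:+1/240 = 1/240
3j²(3 1 4; 2 1 -3) = Δ·Π!·Σ² = 1/12  (sign -1)
combine: 4πI² = 189·4/63·1/12 = 1/1
take √, sign -1: I = -0.28209479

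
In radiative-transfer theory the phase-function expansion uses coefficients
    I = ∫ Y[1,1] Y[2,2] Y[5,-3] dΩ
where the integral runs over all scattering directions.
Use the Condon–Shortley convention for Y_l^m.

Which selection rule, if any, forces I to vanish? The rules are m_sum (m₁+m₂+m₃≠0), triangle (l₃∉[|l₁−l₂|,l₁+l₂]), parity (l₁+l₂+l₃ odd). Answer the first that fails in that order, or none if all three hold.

azimuthal sum: 1 + 2 − 3 = 0  ✓
1 ≤ 5 ≤ 3 (triangle on l)  ✗
L = 1 + 2 + 5 = 8 (even)

triangle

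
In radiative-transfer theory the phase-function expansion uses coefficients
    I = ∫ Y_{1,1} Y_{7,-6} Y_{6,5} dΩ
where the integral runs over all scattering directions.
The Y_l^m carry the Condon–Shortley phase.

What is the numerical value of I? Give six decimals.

0.309019

Rules hold: Σm=0, L=14 even, 6≤6≤8.
N = 3·15·13 = 585
Δ = 2!·0!·12!/15! = 1/1365
Racah Σ t=1..1: t=1:−1/518400 = -1/518400
⇒ 3j(1 7 6; 0 0 0)² = 7/195, sgn -1
Racah Σ t=0..0: t=0:+1/79833600 = 1/79833600
⇒ 3j(1 7 6; 1 -6 5)² = 2/35, sgn -1
4πI² = N·(3j₀)²·(3jₘ)² = 6/5
I = +1·√(1.2/4π) = 0.30901936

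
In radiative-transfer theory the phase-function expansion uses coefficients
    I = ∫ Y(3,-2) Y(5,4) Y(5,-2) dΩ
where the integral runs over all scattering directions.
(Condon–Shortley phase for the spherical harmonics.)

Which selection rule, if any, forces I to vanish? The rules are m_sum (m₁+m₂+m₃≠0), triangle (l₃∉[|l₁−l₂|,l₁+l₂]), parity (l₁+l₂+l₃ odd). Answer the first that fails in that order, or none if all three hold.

parity

Σmᵢ = 0  ✓
l₃∈[|l₁−l₂|,l₁+l₂]=[2,8], have l₃=5  ✓
Σlᵢ = 13 ⇒ odd  ✗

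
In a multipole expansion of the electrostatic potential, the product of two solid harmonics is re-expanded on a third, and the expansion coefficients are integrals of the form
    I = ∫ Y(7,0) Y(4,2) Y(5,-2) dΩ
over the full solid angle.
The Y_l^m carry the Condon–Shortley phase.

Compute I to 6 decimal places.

Checks pass: Σm=0; 16 even; l₃=5∈[3,11].
(2·7+1)(2·4+1)(2·5+1) = 1485
Δ: 6! 8! 2! / 17! → 1/6126120
sum: t=2:+1/69120 t=3:−1/20736 t=4:+1/69120 = -1/51840
3j²(7 4 5; 0 0 0) = Δ·Π!·Σ² = 280/21879  (sign +1)
sum: t=4:+1/69120 t=5:−1/172800 t=6:+1/7257600 = 1/113400
3j²(7 4 5; 0 2 -2) = Δ·Π!·Σ² = 512/36465  (sign -1)
combine: 4πI² = 1485·280/21879·512/36465 = 143360/537251
take √, sign -1: I = -0.14572043

-0.145720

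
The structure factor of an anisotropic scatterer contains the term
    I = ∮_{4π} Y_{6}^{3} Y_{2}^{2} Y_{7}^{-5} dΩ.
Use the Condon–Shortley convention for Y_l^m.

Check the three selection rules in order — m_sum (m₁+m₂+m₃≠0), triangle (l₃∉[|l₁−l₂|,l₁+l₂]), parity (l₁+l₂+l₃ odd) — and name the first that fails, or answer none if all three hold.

Σmᵢ = 0  ✓
l₃∈[|l₁−l₂|,l₁+l₂]=[4,8], have l₃=7  ✓
Σlᵢ = 15 ⇒ odd  ✗

parity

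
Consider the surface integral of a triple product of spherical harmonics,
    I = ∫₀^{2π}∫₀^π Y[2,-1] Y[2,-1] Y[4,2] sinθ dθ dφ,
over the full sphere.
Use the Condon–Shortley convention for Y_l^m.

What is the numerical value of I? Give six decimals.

m-sum 0 ✓  L=8 even ✓  0≤4≤4 ✓
Π(2lᵢ+1) = 5×5×9 = 225
triangle coeff Δ(2,2,4) = 1/630
Σ_t [0,0]: t=0:+1/16 = 1/16
(3j)²=2/35 [(2 2 4; 0 0 0)], sign=+1
Σ_t [0,0]: t=0:+1/36 = 1/36
(3j)²=4/63 [(2 2 4; -1 -1 2)], sign=+1
⇒ 4πI² = 40/49
I = (+1)√(40/49/(4π)) = 0.25487487

0.254875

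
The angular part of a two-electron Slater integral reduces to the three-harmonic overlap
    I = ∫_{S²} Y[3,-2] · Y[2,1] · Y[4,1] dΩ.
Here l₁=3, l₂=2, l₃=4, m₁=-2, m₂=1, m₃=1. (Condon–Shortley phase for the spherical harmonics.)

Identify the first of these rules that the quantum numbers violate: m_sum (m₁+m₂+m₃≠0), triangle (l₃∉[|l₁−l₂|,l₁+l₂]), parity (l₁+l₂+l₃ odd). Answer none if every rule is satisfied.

m₁+m₂+m₃ = -2 + 1 + 1 = 0  ✓
triangle: |3−2|=1 ≤ l₃=4 ≤ 3+2=5  ✓
parity: l₁+l₂+l₃ = 9 is odd  ✗

parity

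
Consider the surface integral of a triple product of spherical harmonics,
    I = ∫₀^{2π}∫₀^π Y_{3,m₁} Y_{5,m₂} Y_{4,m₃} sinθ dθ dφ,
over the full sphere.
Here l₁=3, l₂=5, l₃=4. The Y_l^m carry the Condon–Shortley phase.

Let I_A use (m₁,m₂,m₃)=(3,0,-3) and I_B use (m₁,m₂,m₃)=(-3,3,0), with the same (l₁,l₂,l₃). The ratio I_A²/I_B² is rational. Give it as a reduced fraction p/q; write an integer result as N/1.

Shared (l₁,l₂,l₃)=(3,5,4): N and (l;000)² cancel in I_A²/I_B².
A: Δ = 4!·2!·6!/13! = 1/180180; Racah Σ t=0..0: t=0:+1/5760 = 1/5760; ⇒ 3j(3 5 4; 3 0 -3)² = 5/572, sgn -1
B: Δ = 4!·2!·6!/13! = 1/180180; Racah Σ t=4..4: t=4:+1/2304 = 1/2304; ⇒ 3j(3 5 4; -3 3 0)² = 5/143, sgn +1
I_A²/I_B² = (5/572)/(5/143) = 1/4

1/4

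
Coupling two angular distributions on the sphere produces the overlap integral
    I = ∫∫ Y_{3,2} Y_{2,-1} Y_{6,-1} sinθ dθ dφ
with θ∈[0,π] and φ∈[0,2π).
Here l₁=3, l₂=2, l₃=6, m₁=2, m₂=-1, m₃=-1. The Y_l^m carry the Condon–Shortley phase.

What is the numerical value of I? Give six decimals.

|3−2|≤6≤3+2 violated ⇒ I = 0

0.000000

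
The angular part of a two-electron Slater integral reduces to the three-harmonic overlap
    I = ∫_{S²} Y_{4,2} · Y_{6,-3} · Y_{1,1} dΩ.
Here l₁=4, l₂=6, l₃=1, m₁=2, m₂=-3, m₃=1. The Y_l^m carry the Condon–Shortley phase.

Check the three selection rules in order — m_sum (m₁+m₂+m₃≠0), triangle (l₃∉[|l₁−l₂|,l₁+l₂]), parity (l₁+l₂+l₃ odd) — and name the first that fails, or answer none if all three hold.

triangle

m₁+m₂+m₃ = 2 − 3 + 1 = 0  ✓
triangle: |4−6|=2 ≤ l₃=1 ≤ 4+6=10  ✗
parity: l₁+l₂+l₃ = 11 is odd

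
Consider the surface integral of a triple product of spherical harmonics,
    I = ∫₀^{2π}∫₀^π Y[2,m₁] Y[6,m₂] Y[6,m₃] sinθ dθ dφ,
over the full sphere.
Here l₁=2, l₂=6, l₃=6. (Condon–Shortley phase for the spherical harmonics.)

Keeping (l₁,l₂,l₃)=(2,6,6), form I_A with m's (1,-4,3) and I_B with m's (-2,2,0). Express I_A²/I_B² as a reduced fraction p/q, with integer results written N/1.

7/8

Same 2,6,6: normalisation and zero-m 3j drop out of the ratio.
A: Δ: 2! 2! 10! / 15! → 1/90090; sum: t=0:+1/161280 t=1:−1/725760 = 1/207360; 3j²(2 6 6; 1 -4 3) = Δ·Π!·Σ² = 7/286  (sign -1)
B: Δ: 2! 2! 10! / 15! → 1/90090; sum: t=2:+1/69120 = 1/69120; 3j²(2 6 6; -2 2 0) = Δ·Π!·Σ² = 4/143  (sign +1)
I_A²/I_B² = (7/286)/(4/143) = 7/8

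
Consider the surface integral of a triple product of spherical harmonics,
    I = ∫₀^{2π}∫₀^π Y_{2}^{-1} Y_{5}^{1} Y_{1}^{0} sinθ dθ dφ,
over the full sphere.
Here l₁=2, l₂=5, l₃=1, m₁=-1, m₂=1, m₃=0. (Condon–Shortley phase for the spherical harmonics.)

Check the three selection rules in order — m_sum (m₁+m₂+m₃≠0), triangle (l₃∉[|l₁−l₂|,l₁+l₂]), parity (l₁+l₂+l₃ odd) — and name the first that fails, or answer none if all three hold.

triangle

azimuthal sum: -1 + 1 + 0 = 0  ✓
3 ≤ 1 ≤ 7 (triangle on l)  ✗
L = 2 + 5 + 1 = 8 (even)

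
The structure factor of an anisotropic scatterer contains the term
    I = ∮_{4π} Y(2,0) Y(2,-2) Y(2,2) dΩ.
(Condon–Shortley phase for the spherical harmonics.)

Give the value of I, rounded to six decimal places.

m-sum 0 ✓  L=6 even ✓  0≤2≤4 ✓
Π(2lᵢ+1) = 5×5×5 = 125
triangle coeff Δ(2,2,2) = 1/630
Σ_t [0,2]: t=0:+1/8 t=1:−1/1 t=2:+1/8 = -3/4
(3j)²=2/35 [(2 2 2; 0 0 0)], sign=-1
Σ_t [0,0]: t=0:+1/8 = 1/8
(3j)²=2/35 [(2 2 2; 0 -2 2)], sign=+1
⇒ 4πI² = 20/49
I = (-1)√(20/49/(4π)) = -0.18022375

-0.180224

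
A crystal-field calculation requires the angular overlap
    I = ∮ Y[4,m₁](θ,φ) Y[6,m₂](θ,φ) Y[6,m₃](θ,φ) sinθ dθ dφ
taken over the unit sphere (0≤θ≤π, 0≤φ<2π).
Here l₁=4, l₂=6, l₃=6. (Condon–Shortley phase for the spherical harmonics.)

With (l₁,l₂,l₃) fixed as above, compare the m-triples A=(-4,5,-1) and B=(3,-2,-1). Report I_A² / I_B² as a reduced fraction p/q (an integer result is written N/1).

330/49

l's match ⇒ only the (l;m) 3-j factors differ between A and B.
A: triangle coeff Δ(4,6,6) = 1/15315300; Σ_t [4,4]: t=4:+1/2903040 = 1/2903040; (3j)²=5/663 [(4 6 6; -4 5 -1)], sign=-1
B: triangle coeff Δ(4,6,6) = 1/15315300; Σ_t [0,1]: t=0:+1/82944 t=1:−1/103680 = 1/414720; (3j)²=49/43758 [(4 6 6; 3 -2 -1)], sign=-1
I_A²/I_B² = (5/663)/(49/43758) = 330/49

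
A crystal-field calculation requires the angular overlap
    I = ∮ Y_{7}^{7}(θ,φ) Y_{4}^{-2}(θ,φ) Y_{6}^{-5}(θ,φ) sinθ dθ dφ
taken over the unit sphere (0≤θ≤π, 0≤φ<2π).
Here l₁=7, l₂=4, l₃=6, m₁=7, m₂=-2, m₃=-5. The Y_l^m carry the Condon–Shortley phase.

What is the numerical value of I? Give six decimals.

l₁+l₂+l₃=17 is odd: 3j(l;000)=0 ⇒ I=0

0.000000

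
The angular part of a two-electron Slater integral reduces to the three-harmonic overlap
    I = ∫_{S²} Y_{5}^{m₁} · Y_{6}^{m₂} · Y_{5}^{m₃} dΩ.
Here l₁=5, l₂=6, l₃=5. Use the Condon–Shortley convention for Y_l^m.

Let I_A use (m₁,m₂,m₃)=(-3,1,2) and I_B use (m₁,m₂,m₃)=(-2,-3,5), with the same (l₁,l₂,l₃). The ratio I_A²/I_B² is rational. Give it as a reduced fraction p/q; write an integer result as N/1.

2/225

l's match ⇒ only the (l;m) 3-j factors differ between A and B.
A: triangle coeff Δ(5,6,5) = 1/28588560; Σ_t [4,6]: t=4:+1/41472 t=5:−1/34560 t=6:+1/345600 = -1/518400; (3j)²=7/36465 [(5 6 5; -3 1 2)], sign=+1
B: triangle coeff Δ(5,6,5) = 1/28588560; Σ_t [3,3]: t=3:−1/622080 = -1/622080; (3j)²=105/4862 [(5 6 5; -2 -3 5)], sign=-1
I_A²/I_B² = (7/36465)/(105/4862) = 2/225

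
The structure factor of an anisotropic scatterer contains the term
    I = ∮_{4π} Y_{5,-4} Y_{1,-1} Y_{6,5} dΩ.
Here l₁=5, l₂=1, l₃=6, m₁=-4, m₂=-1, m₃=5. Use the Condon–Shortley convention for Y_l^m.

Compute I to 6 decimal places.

-0.303018

Rules hold: Σm=0, L=12 even, 4≤6≤6.
N = 11·3·13 = 429
Δ = 0!·10!·2!/13! = 1/858
Racah Σ t=0..0: t=0:+1/14400 = 1/14400
⇒ 3j(5 1 6; 0 0 0)² = 6/143, sgn +1
Racah Σ t=0..0: t=0:+1/725760 = 1/725760
⇒ 3j(5 1 6; -4 -1 5)² = 5/78, sgn -1
4πI² = N·(3j₀)²·(3jₘ)² = 15/13
I = -1·√(1.15385/4π) = -0.30301841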